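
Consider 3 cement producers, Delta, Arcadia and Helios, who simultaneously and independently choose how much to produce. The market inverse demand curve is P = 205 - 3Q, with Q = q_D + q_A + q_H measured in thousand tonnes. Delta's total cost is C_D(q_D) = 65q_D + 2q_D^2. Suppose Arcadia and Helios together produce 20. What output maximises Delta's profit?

With rivals' combined output fixed at 20, Delta's profit is π_D = (205 - 3·20 - 3q_D)q_D - (65q_D + 2q_D²) = (145 - 3q_D)q_D - (65q_D + 2q_D²).
∂π_D/∂q_D = 80 - 10q_D = 0, so q_D = 8.

8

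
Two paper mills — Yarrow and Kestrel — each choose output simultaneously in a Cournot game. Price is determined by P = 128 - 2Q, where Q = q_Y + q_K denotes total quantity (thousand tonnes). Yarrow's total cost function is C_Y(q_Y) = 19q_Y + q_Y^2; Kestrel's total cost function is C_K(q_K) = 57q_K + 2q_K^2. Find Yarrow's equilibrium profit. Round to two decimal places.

825.77

Yarrow's profit: π_Y = (128 - 2Q)q_Y - (19q_Y + q_Y²). Setting ∂π_Y/∂q_Y = 0: 109 - 6q_Y - 2(q_K) = 0.
Kestrel's first-order condition: 71 - 8q_K - 2(q_Y) = 0.
Best responses: q_Y = (109 - 2q_K)/6, q_K = (71 - 2q_Y)/8.
Substituting one into the other gives q_Y = 365/22 and q_K = 52/11.
Price P = 128 - 2·(469/22) = 939/11.
Yarrow's profit: (939/11)·(365/22) - 19·(365/22) - (365/22)² = 825.7748.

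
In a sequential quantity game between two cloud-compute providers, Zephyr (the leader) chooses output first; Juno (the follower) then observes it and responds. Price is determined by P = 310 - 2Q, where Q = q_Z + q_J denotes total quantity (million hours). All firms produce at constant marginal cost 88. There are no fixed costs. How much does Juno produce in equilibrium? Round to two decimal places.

Solve by backward induction. Given q_Z, the follower Juno maximises π_J = (310 - 2q_Z - 2q_J)q_J - 88q_J.
Setting the follower's marginal profit to zero, 222 - 2q_Z - 4q_J = 0, i.e. q_J = (222 - 2q_Z)/4.
The leader anticipates this reaction. Substituting into P = 310 - 2Q gives P = 199 - q_Z, so π_Z = (199 - q_Z)q_Z - 88q_Z.
The leader's first-order condition 111 - 2q_Z = 0 yields q_Z = 111/2.
Then q_J = (222 - 2·(111/2))/4 = 111/4.

27.75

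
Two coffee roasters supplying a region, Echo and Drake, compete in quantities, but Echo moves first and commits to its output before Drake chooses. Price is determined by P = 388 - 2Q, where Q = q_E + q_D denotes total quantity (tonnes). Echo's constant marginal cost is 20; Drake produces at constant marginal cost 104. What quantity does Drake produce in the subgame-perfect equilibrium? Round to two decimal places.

Solve by backward induction. Given q_E, the follower Drake maximises π_D = (388 - 2q_E - 2q_D)q_D - 104q_D.
Setting the follower's marginal profit to zero, 284 - 2q_E - 4q_D = 0, i.e. q_D = (284 - 2q_E)/4.
Echo substitutes q_D(q_E) into its own profit: π_E = q_E(388 - 2q_E - (284 - 2q_E)/2) - 20q_E = (246 - q_E)q_E - 20q_E.
Maximising: ∂π_E/∂q_E = 226 - 2q_E = 0, giving q_E = 113.
Then q_D = (284 - 2·113)/4 = 29/2.

14.50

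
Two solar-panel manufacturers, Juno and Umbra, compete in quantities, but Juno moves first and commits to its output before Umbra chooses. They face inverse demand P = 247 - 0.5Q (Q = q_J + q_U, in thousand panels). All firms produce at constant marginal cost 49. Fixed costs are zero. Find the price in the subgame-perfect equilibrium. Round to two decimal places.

Solve by backward induction. Given q_J, the follower Umbra maximises π_U = (247 - (1/2)q_J - (1/2)q_U)q_U - 49q_U.
∂π_U/∂q_U = 198 - (1/2)q_J - q_U = 0 gives the reaction function q_U = (198 - (1/2)q_J).
The leader anticipates this reaction. Substituting into P = 247 - 0.5Q gives P = 148 - (1/4)q_J, so π_J = (148 - (1/4)q_J)q_J - 49q_J.
The leader's first-order condition 99 - (1/2)q_J = 0 yields q_J = 198.
Then q_U = (198 - (1/2)·198) = 99.
Total output Q = 297, so price P = 247 - (1/2)·297 = 197/2.

98.50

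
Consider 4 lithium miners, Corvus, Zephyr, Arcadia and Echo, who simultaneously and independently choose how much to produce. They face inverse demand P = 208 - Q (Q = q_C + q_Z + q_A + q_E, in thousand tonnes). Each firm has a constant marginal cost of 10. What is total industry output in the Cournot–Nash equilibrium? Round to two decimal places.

158.40

A representative firm's profit is π_i = q_i(208 - Q) - 10q_i.
First-order condition (treating rivals' output as given): 198 - 2q_i - Σ_{j≠i} q_j = 0.
By symmetry each firm produces the same amount; substituting Σ_{j≠i} q_j = 3q_i yields q_i = 198/5.
Total output Q = 198/5 + 198/5 + 198/5 + 198/5 = 792/5.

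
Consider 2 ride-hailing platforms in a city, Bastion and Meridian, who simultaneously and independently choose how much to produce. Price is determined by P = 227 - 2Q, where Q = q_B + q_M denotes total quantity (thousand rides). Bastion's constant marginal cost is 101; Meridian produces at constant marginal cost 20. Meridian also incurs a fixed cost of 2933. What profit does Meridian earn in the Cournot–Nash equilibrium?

1675

Bastion's profit: π_B = (227 - 2Q)q_B - (101q_B). Setting ∂π_B/∂q_B = 0: 126 - 4q_B - 2(q_M) = 0.
Meridian's profit: π_M = (227 - 2Q)q_M - (20q_M). Setting ∂π_M/∂q_M = 0: 207 - 4q_M - 2(q_B) = 0.
Rearranging gives the reaction functions q_B = (126 - 2q_M)/4 and q_M = (207 - 2q_B)/4.
Solving the pair: q_B = 15/2, q_M = 48.
Price P = 227 - 2·(111/2) = 116.
Meridian's profit: (116 - 20)·48 - 2933 = 1675.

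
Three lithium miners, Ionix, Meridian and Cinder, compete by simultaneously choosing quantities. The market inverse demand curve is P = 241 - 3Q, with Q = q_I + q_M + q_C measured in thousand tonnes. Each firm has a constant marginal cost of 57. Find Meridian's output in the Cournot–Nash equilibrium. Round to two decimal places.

Each firm earns π_i = (241 - 3Q)q_i - 57q_i.
Setting ∂π_i/∂q_i = 0 with rivals' quantities fixed: 184 - 6q_i - 3·Σ_{j≠i} q_j = 0.
By symmetry each firm produces the same amount; substituting Σ_{j≠i} q_j = 2q_i yields q_i = 184/12 = 46/3.

15.33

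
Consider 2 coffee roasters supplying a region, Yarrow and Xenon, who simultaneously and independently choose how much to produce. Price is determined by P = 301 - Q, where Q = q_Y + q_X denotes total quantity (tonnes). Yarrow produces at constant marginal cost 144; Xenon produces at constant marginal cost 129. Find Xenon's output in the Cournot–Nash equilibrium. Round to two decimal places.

62.33

Yarrow's profit: π_Y = (301 - Q)q_Y - (144q_Y). Setting ∂π_Y/∂q_Y = 0: 157 - 2q_Y - (q_X) = 0.
Xenon's first-order condition: 172 - 2q_X - (q_Y) = 0.
So q_Y = (157 - q_X)/2 and q_X = (172 - q_Y)/2.
Substituting one into the other gives q_Y = 142/3 and q_X = 187/3.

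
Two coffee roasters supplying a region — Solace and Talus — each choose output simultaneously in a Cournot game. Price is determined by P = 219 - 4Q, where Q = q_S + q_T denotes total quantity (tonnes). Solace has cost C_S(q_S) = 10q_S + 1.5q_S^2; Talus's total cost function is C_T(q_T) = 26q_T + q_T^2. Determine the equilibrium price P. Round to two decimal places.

Solace's profit: π_S = (219 - 4Q)q_S - (10q_S + (3/2)q_S²). Setting ∂π_S/∂q_S = 0: 209 - 11q_S - 4(q_T) = 0.
Talus's first-order condition: 193 - 10q_T - 4(q_S) = 0.
Rearranging gives the reaction functions q_S = (209 - 4q_T)/11 and q_T = (193 - 4q_S)/10.
Solving the pair: q_S = 659/47, q_T = 1287/94.
Total output Q = 27.7128, so price P = 219 - 4·27.7128 = 108.1489.

108.15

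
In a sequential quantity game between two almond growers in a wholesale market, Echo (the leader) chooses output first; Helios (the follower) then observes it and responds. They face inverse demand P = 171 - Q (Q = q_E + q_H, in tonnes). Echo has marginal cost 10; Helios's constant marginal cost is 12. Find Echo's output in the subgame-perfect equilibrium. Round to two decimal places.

The follower Helios best-responds to any q_E: π_H = (171 - Q)q_H - 12q_H.
∂π_H/∂q_H = 159 - q_E - 2q_H = 0 gives the reaction function q_H = (159 - q_E)/2.
Echo substitutes q_H(q_E) into its own profit: π_E = q_E(171 - q_E - (159 - q_E)/2) - 10q_E = (183/2 - (1/2)q_E)q_E - 10q_E.
Leader FOC: 163/2 - q_E = 0, so q_E = 163/2.
Then q_H = (159 - 163/2)/2 = 155/4.

81.50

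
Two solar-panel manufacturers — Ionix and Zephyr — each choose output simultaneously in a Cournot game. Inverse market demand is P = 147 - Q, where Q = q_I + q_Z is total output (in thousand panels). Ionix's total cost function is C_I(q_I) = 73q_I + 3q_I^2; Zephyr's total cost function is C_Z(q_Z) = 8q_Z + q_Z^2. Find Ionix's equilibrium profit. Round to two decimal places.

102.60

Ionix's profit: π_I = (147 - Q)q_I - (73q_I + 3q_I²). Setting ∂π_I/∂q_I = 0: 74 - 8q_I - (q_Z) = 0.
Zephyr's profit: π_Z = (147 - Q)q_Z - (8q_Z + q_Z²). Setting ∂π_Z/∂q_Z = 0: 139 - 4q_Z - (q_I) = 0.
Rearranging gives the reaction functions q_I = (74 - q_Z)/8 and q_Z = (139 - q_I)/4.
Solving the pair: q_I = 157/31, q_Z = 1038/31.
Price P = 147 - 1195/31 = 108.4516.
Ionix's profit: 108.4516·(157/31) - 73·(157/31) - 3(157/31)² = 102.5973.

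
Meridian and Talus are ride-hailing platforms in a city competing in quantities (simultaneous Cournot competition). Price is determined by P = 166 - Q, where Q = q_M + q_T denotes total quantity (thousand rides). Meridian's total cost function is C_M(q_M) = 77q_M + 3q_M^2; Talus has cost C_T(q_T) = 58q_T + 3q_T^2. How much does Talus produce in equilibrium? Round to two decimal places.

12.30

Meridian's profit: π_M = (166 - Q)q_M - (77q_M + 3q_M²). Setting ∂π_M/∂q_M = 0: 89 - 8q_M - (q_T) = 0.
Talus's first-order condition: 108 - 8q_T - (q_M) = 0.
Rearranging gives the reaction functions q_M = (89 - q_T)/8 and q_T = (108 - q_M)/8.
Solving the pair: q_M = 604/63, q_T = 775/63.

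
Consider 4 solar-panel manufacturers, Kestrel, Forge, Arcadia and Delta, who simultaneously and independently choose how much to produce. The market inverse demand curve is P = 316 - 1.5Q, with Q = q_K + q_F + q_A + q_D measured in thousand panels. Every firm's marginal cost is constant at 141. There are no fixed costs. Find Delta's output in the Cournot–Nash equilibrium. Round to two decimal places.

A representative firm's profit is π_i = q_i(316 - 1.5Q) - 141q_i.
First-order condition (treating rivals' output as given): 175 - 3q_i - (3/2)·Σ_{j≠i} q_j = 0.
By symmetry each firm produces the same amount; substituting Σ_{j≠i} q_j = 3q_i yields q_i = 175/(15/2) = 70/3.

23.33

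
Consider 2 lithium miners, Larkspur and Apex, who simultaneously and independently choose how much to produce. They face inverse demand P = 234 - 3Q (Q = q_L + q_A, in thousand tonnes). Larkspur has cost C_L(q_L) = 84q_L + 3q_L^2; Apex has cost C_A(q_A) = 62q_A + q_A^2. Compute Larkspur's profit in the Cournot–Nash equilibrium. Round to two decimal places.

370.87

Larkspur's profit: π_L = (234 - 3Q)q_L - (84q_L + 3q_L²). Setting ∂π_L/∂q_L = 0: 150 - 12q_L - 3(q_A) = 0.
Apex's first-order condition: 172 - 8q_A - 3(q_L) = 0.
Rearranging gives the reaction functions q_L = (150 - 3q_A)/12 and q_A = (172 - 3q_L)/8.
Solving the pair: q_L = 228/29, q_A = 538/29.
Price P = 234 - 3·(766/29) = 154.7586.
Larkspur's profit: 154.7586·(228/29) - 84·(228/29) - 3(228/29)² = 370.8728.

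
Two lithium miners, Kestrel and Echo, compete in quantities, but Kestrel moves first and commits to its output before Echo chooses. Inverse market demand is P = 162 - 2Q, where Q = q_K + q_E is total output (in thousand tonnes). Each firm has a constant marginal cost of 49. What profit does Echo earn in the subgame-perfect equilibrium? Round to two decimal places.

The follower Echo best-responds to any q_K: π_E = (162 - 2Q)q_E - 49q_E.
Follower FOC: 113 - 2q_K - 4q_E = 0, so q_E(q_K) = (113 - 2q_K)/4.
Kestrel substitutes q_E(q_K) into its own profit: π_K = q_K(162 - 2q_K - (113 - 2q_K)/2) - 49q_K = (211/2 - q_K)q_K - 49q_K.
Maximising: ∂π_K/∂q_K = 113/2 - 2q_K = 0, giving q_K = 113/4.
Then q_E = (113 - 2·(113/4))/4 = 113/8.
Price P = 162 - 2·(339/8) = 309/4.
Echo's profit: (309/4 - 49)·(113/8) = 399.0313.

399.03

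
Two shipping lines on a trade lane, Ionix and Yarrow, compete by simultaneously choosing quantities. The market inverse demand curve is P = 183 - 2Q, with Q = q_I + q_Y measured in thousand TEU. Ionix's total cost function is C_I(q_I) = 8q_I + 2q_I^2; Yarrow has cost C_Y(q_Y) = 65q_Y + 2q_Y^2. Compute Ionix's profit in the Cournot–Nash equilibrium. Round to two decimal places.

Ionix's profit: π_I = (183 - 2Q)q_I - (8q_I + 2q_I²). Setting ∂π_I/∂q_I = 0: 175 - 8q_I - 2(q_Y) = 0.
Yarrow's first-order condition: 118 - 8q_Y - 2(q_I) = 0.
Best responses: q_I = (175 - 2q_Y)/8, q_Y = (118 - 2q_I)/8.
Substituting one into the other gives q_I = 97/5 and q_Y = 99/10.
Price P = 183 - 2·(293/10) = 622/5.
Ionix's profit: (622/5)·(97/5) - 8·(97/5) - 2(97/5)² = 1505.4400.

1505.44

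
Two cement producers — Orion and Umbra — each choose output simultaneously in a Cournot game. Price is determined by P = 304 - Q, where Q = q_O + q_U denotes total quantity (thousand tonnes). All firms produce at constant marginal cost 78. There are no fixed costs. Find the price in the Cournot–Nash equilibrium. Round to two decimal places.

153.33

A representative firm's profit is π_i = q_i(304 - Q) - 78q_i.
Setting ∂π_i/∂q_i = 0 with rivals' quantities fixed: 226 - 2q_i - q_j = 0.
With identical firms every q_j equals q_i, so q_j = q_i and 226 = 3q_i, giving q_i = 226/3.
Total output Q = 452/3, so price P = 304 - 452/3 = 460/3.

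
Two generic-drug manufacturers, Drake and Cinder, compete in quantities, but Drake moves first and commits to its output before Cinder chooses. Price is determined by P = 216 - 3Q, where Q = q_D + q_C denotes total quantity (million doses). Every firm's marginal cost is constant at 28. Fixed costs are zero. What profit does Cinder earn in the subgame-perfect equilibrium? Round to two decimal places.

Solve by backward induction. Given q_D, the follower Cinder maximises π_C = (216 - 3q_D - 3q_C)q_C - 28q_C.
Follower FOC: 188 - 3q_D - 6q_C = 0, so q_C(q_D) = (188 - 3q_D)/6.
The leader anticipates this reaction. Substituting into P = 216 - 3Q gives P = 122 - (3/2)q_D, so π_D = (122 - (3/2)q_D)q_D - 28q_D.
Maximising: ∂π_D/∂q_D = 94 - 3q_D = 0, giving q_D = 94/3.
Then q_C = (188 - 3·(94/3))/6 = 47/3.
Price P = 216 - 3·47 = 75.
Cinder's profit: (75 - 28)·(47/3) = 736.3333.

736.33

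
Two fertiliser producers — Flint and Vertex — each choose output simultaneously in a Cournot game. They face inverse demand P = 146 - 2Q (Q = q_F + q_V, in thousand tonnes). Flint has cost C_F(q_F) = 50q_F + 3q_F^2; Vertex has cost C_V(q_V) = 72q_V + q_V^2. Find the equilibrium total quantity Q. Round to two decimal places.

Flint's profit: π_F = (146 - 2Q)q_F - (50q_F + 3q_F²). Setting ∂π_F/∂q_F = 0: 96 - 10q_F - 2(q_V) = 0.
Vertex's profit: π_V = (146 - 2Q)q_V - (72q_V + q_V²). Setting ∂π_V/∂q_V = 0: 74 - 6q_V - 2(q_F) = 0.
So q_F = (96 - 2q_V)/10 and q_V = (74 - 2q_F)/6.
Substituting one into the other gives q_F = 107/14 and q_V = 137/14.
Total output Q = 107/14 + 137/14 = 122/7.

17.43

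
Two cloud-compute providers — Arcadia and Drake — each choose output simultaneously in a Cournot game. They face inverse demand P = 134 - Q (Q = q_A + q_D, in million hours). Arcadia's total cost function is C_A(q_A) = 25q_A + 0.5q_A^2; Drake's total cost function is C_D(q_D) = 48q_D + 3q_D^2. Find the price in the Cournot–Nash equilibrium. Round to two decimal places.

93.35

Arcadia's profit: π_A = (134 - Q)q_A - (25q_A + (1/2)q_A²). Setting ∂π_A/∂q_A = 0: 109 - 3q_A - (q_D) = 0.
Drake's first-order condition: 86 - 8q_D - (q_A) = 0.
So q_A = (109 - q_D)/3 and q_D = (86 - q_A)/8.
Substituting one into the other gives q_A = 786/23 and q_D = 149/23.
Total output Q = 935/23, so price P = 134 - 935/23 = 93.3478.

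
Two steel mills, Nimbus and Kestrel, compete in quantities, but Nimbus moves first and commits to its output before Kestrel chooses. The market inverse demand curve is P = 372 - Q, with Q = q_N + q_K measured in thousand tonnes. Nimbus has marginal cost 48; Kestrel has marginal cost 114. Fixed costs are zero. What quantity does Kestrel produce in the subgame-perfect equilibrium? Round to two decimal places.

31.50

Solve by backward induction. Given q_N, the follower Kestrel maximises π_K = (372 - q_N - q_K)q_K - 114q_K.
Setting the follower's marginal profit to zero, 258 - q_N - 2q_K = 0, i.e. q_K = (258 - q_N)/2.
The leader anticipates this reaction. Substituting into P = 372 - Q gives P = 243 - (1/2)q_N, so π_N = (243 - (1/2)q_N)q_N - 48q_N.
Leader FOC: 195 - q_N = 0, so q_N = 195.
Then q_K = (258 - 195)/2 = 63/2.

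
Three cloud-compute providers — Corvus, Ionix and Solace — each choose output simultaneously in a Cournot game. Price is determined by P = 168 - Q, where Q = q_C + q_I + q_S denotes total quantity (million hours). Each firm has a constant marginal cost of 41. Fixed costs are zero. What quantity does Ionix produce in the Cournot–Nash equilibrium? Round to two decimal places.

Each firm earns π_i = (168 - Q)q_i - 41q_i.
First-order condition (treating rivals' output as given): 127 - 2q_i - Σ_{j≠i} q_j = 0.
With identical firms every q_j equals q_i, so Σ_{j≠i} q_j = 2q_i and 127 = 4q_i, giving q_i = 127/4.

31.75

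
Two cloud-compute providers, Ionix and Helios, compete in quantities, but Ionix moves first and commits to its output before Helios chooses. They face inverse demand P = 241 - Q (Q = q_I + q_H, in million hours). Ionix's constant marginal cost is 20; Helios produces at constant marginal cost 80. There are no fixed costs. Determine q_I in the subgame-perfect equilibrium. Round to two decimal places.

The follower Helios best-responds to any q_I: π_H = (241 - Q)q_H - 80q_H.
∂π_H/∂q_H = 161 - q_I - 2q_H = 0 gives the reaction function q_H = (161 - q_I)/2.
Ionix substitutes q_H(q_I) into its own profit: π_I = q_I(241 - q_I - (161 - q_I)/2) - 20q_I = (321/2 - (1/2)q_I)q_I - 20q_I.
Leader FOC: 281/2 - q_I = 0, so q_I = 281/2.
Then q_H = (161 - 281/2)/2 = 41/4.

140.50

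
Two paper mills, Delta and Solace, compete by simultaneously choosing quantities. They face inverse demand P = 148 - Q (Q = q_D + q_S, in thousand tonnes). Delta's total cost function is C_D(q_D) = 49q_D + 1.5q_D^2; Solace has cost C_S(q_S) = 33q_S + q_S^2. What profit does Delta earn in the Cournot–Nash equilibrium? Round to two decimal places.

546.82

Delta's profit: π_D = (148 - Q)q_D - (49q_D + (3/2)q_D²). Setting ∂π_D/∂q_D = 0: 99 - 5q_D - (q_S) = 0.
Solace's profit: π_S = (148 - Q)q_S - (33q_S + q_S²). Setting ∂π_S/∂q_S = 0: 115 - 4q_S - (q_D) = 0.
Rearranging gives the reaction functions q_D = (99 - q_S)/5 and q_S = (115 - q_D)/4.
Substituting one into the other gives q_D = 281/19 and q_S = 476/19.
Price P = 148 - 757/19 = 108.1579.
Delta's profit: 108.1579·(281/19) - 49·(281/19) - (3/2)(281/19)² = 546.8213.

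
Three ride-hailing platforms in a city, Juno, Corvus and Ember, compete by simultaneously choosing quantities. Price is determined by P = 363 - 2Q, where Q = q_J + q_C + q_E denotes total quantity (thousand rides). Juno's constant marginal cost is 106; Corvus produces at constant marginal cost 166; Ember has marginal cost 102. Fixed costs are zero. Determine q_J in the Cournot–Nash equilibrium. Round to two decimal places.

39.13

Juno's profit: π_J = (363 - 2Q)q_J - (106q_J). Setting ∂π_J/∂q_J = 0: 257 - 4q_J - 2(q_C + q_E) = 0.
Corvus's first-order condition: 197 - 4q_C - 2(q_J + q_E) = 0.
Ember's profit: π_E = (363 - 2Q)q_E - (102q_E). Setting ∂π_E/∂q_E = 0: 261 - 4q_E - 2(q_J + q_C) = 0.
Adding the 3 first-order conditions: 715 − 8Q = 0, so Q = 715/8.
Back-substituting: q_J = (257 − 715/4)/2 = 313/8, q_C = (197 − 715/4)/2 = 73/8, q_E = (261 − 715/4)/2 = 329/8.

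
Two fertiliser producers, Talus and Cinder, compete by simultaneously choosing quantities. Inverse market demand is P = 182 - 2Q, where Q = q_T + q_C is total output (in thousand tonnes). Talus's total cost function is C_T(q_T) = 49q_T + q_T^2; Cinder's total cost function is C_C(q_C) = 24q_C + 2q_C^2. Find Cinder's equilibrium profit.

961

Talus's profit: π_T = (182 - 2Q)q_T - (49q_T + q_T²). Setting ∂π_T/∂q_T = 0: 133 - 6q_T - 2(q_C) = 0.
Cinder's first-order condition: 158 - 8q_C - 2(q_T) = 0.
So q_T = (133 - 2q_C)/6 and q_C = (158 - 2q_T)/8.
Substituting one into the other gives q_T = 17 and q_C = 31/2.
Price P = 182 - 2·(65/2) = 117.
Cinder's profit: 117·(31/2) - 24·(31/2) - 2(31/2)² = 961.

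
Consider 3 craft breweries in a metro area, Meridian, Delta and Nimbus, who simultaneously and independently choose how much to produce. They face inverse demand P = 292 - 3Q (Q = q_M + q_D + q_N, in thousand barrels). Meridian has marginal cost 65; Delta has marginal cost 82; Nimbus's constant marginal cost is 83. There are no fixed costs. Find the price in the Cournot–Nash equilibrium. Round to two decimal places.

Meridian's profit: π_M = (292 - 3Q)q_M - (65q_M). Setting ∂π_M/∂q_M = 0: 227 - 6q_M - 3(q_D + q_N) = 0.
Delta's profit: π_D = (292 - 3Q)q_D - (82q_D). Setting ∂π_D/∂q_D = 0: 210 - 6q_D - 3(q_M + q_N) = 0.
Nimbus's profit: π_N = (292 - 3Q)q_N - (83q_N). Setting ∂π_N/∂q_N = 0: 209 - 6q_N - 3(q_M + q_D) = 0.
Adding the 3 conditions: 646 − 6Q − 6Q = 0, i.e. Q = 323/6.
Back-substituting: q_M = (227 − 323/2)/3 = 131/6, q_D = (210 − 323/2)/3 = 97/6, q_N = (209 − 323/2)/3 = 95/6.
Total output Q = 323/6, so price P = 292 - 3·(323/6) = 261/2.

130.50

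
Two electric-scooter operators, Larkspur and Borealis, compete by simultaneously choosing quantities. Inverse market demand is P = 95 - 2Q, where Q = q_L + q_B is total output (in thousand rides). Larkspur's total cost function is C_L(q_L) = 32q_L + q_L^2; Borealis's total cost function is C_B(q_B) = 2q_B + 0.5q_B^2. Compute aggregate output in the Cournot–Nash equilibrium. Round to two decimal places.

21.58

Larkspur's profit: π_L = (95 - 2Q)q_L - (32q_L + q_L²). Setting ∂π_L/∂q_L = 0: 63 - 6q_L - 2(q_B) = 0.
Borealis's profit: π_B = (95 - 2Q)q_B - (2q_B + (1/2)q_B²). Setting ∂π_B/∂q_B = 0: 93 - 5q_B - 2(q_L) = 0.
So q_L = (63 - 2q_B)/6 and q_B = (93 - 2q_L)/5.
Solving the pair: q_L = 129/26, q_B = 216/13.
Total output Q = 129/26 + 216/13 = 561/26.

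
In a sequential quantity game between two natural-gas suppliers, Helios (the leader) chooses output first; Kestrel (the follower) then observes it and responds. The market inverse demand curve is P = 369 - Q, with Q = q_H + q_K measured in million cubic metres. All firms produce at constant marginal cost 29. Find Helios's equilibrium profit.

14450

The follower Kestrel best-responds to any q_H: π_K = (369 - Q)q_K - 29q_K.
Setting the follower's marginal profit to zero, 340 - q_H - 2q_K = 0, i.e. q_K = (340 - q_H)/2.
The leader anticipates this reaction. Substituting into P = 369 - Q gives P = 199 - (1/2)q_H, so π_H = (199 - (1/2)q_H)q_H - 29q_H.
The leader's first-order condition 170 - q_H = 0 yields q_H = 170.
Then q_K = (340 - 170)/2 = 85.
Price P = 369 - 255 = 114.
Helios's profit: (114 - 29)·170 = 14450.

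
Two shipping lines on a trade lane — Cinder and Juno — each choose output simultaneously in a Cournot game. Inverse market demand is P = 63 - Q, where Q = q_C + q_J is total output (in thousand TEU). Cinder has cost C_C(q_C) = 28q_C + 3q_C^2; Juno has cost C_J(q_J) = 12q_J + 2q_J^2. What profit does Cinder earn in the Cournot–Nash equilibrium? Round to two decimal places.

Cinder's profit: π_C = (63 - Q)q_C - (28q_C + 3q_C²). Setting ∂π_C/∂q_C = 0: 35 - 8q_C - (q_J) = 0.
Juno's profit: π_J = (63 - Q)q_J - (12q_J + 2q_J²). Setting ∂π_J/∂q_J = 0: 51 - 6q_J - (q_C) = 0.
Best responses: q_C = (35 - q_J)/8, q_J = (51 - q_C)/6.
Substituting one into the other gives q_C = 159/47 and q_J = 373/47.
Price P = 63 - 532/47 = 51.6809.
Cinder's profit: 51.6809·(159/47) - 28·(159/47) - 3(159/47)² = 45.7782.

45.78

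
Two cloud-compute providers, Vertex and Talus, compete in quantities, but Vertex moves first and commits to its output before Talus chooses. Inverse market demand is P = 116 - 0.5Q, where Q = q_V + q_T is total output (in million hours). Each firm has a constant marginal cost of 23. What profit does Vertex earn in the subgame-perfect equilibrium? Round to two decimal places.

2162.25

The follower Talus best-responds to any q_V: π_T = (116 - 0.5Q)q_T - 23q_T.
Follower FOC: 93 - (1/2)q_V - q_T = 0, so q_T(q_V) = (93 - (1/2)q_V).
The leader anticipates this reaction. Substituting into P = 116 - 0.5Q gives P = 139/2 - (1/4)q_V, so π_V = (139/2 - (1/4)q_V)q_V - 23q_V.
Maximising: ∂π_V/∂q_V = 93/2 - (1/2)q_V = 0, giving q_V = 93.
Then q_T = (93 - (1/2)·93) = 93/2.
Price P = 116 - (1/2)·(279/2) = 185/4.
Vertex's profit: (185/4 - 23)·93 = 2162.2500.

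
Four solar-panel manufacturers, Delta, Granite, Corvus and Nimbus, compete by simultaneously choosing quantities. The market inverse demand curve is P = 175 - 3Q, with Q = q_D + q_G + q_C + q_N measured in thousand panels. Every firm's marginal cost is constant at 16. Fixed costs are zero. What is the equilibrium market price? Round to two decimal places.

A representative firm's profit is π_i = q_i(175 - 3Q) - 16q_i.
First-order condition (treating rivals' output as given): 159 - 6q_i - 3·Σ_{j≠i} q_j = 0.
With identical firms every q_j equals q_i, so Σ_{j≠i} q_j = 3q_i and 159 = 15q_i, giving q_i = 53/5.
Total output Q = 212/5, so price P = 175 - 3·(212/5) = 239/5.

47.80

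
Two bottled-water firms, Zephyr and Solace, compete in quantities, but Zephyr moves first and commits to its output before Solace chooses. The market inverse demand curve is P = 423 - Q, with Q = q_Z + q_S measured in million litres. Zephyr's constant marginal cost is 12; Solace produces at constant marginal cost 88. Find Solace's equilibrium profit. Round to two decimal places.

Solve by backward induction. Given q_Z, the follower Solace maximises π_S = (423 - q_Z - q_S)q_S - 88q_S.
∂π_S/∂q_S = 335 - q_Z - 2q_S = 0 gives the reaction function q_S = (335 - q_Z)/2.
The leader anticipates this reaction. Substituting into P = 423 - Q gives P = 511/2 - (1/2)q_Z, so π_Z = (511/2 - (1/2)q_Z)q_Z - 12q_Z.
The leader's first-order condition 487/2 - q_Z = 0 yields q_Z = 487/2.
Then q_S = (335 - 487/2)/2 = 183/4.
Price P = 423 - 1157/4 = 535/4.
Solace's profit: (535/4 - 88)·(183/4) = 2093.0625.

2093.06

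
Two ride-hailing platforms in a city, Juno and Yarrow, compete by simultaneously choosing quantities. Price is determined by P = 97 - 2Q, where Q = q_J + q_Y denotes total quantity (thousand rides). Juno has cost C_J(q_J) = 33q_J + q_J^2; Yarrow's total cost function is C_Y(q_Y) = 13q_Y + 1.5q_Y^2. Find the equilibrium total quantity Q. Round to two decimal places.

17.26

Juno's profit: π_J = (97 - 2Q)q_J - (33q_J + q_J²). Setting ∂π_J/∂q_J = 0: 64 - 6q_J - 2(q_Y) = 0.
Yarrow's profit: π_Y = (97 - 2Q)q_Y - (13q_Y + (3/2)q_Y²). Setting ∂π_Y/∂q_Y = 0: 84 - 7q_Y - 2(q_J) = 0.
Rearranging gives the reaction functions q_J = (64 - 2q_Y)/6 and q_Y = (84 - 2q_J)/7.
Solving the pair: q_J = 140/19, q_Y = 188/19.
Total output Q = 140/19 + 188/19 = 328/19.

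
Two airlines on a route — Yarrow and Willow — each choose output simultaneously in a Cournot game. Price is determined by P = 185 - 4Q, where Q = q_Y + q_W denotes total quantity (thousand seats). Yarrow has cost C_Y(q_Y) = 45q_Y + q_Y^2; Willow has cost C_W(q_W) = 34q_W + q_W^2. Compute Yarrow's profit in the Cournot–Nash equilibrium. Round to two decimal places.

448.99

Yarrow's profit: π_Y = (185 - 4Q)q_Y - (45q_Y + q_Y²). Setting ∂π_Y/∂q_Y = 0: 140 - 10q_Y - 4(q_W) = 0.
Willow's first-order condition: 151 - 10q_W - 4(q_Y) = 0.
Rearranging gives the reaction functions q_Y = (140 - 4q_W)/10 and q_W = (151 - 4q_Y)/10.
Substituting one into the other gives q_Y = 199/21 and q_W = 475/42.
Price P = 185 - 4·(291/14) = 713/7.
Yarrow's profit: (713/7)·(199/21) - 45·(199/21) - (199/21)² = 448.9909.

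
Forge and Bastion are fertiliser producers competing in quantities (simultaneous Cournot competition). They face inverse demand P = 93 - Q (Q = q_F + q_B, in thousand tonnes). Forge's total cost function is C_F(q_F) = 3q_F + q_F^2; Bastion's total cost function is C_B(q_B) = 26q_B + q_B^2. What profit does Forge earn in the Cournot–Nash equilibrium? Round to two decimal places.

Forge's profit: π_F = (93 - Q)q_F - (3q_F + q_F²). Setting ∂π_F/∂q_F = 0: 90 - 4q_F - (q_B) = 0.
Bastion's first-order condition: 67 - 4q_B - (q_F) = 0.
Rearranging gives the reaction functions q_F = (90 - q_B)/4 and q_B = (67 - q_F)/4.
Substituting one into the other gives q_F = 293/15 and q_B = 178/15.
Price P = 93 - 157/5 = 308/5.
Forge's profit: (308/5)·(293/15) - 3·(293/15) - (293/15)² = 763.1022.

763.10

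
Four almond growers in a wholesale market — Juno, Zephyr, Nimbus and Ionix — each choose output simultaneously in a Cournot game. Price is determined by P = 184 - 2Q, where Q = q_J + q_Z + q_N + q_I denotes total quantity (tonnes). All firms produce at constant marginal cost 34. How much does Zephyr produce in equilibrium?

Each firm earns π_i = (184 - 2Q)q_i - 34q_i.
Setting ∂π_i/∂q_i = 0 with rivals' quantities fixed: 150 - 4q_i - 2·Σ_{j≠i} q_j = 0.
By symmetry each firm produces the same amount; substituting Σ_{j≠i} q_j = 3q_i yields q_i = 150/10 = 15.

15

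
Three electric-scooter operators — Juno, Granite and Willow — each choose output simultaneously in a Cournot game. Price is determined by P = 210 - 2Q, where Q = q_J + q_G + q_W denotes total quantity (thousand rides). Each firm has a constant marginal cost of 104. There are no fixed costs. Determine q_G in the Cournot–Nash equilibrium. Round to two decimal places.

13.25

A representative firm's profit is π_i = q_i(210 - 2Q) - 104q_i.
First-order condition (treating rivals' output as given): 106 - 4q_i - 2·Σ_{j≠i} q_j = 0.
With identical firms every q_j equals q_i, so Σ_{j≠i} q_j = 2q_i and 106 = 8q_i, giving q_i = 53/4.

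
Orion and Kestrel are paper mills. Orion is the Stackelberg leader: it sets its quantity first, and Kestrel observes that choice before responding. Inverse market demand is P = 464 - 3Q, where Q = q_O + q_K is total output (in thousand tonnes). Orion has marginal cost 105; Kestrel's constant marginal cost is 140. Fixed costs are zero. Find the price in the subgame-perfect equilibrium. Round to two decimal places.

203.50

Solve by backward induction. Given q_O, the follower Kestrel maximises π_K = (464 - 3q_O - 3q_K)q_K - 140q_K.
∂π_K/∂q_K = 324 - 3q_O - 6q_K = 0 gives the reaction function q_K = (324 - 3q_O)/6.
Orion substitutes q_K(q_O) into its own profit: π_O = q_O(464 - 3q_O - (324 - 3q_O)/2) - 105q_O = (302 - (3/2)q_O)q_O - 105q_O.
Leader FOC: 197 - 3q_O = 0, so q_O = 197/3.
Then q_K = (324 - 3·(197/3))/6 = 127/6.
Total output Q = 521/6, so price P = 464 - 3·(521/6) = 407/2.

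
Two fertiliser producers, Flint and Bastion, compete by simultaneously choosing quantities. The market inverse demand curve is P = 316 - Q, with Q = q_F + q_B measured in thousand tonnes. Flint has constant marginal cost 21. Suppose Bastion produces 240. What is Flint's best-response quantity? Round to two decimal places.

With the rival's output fixed at 240, Flint's profit is π_F = (316 - 240 - q_F)q_F - (21q_F) = (76 - q_F)q_F - (21q_F).
∂π_F/∂q_F = 55 - 2q_F = 0, so q_F = 55/2.

27.50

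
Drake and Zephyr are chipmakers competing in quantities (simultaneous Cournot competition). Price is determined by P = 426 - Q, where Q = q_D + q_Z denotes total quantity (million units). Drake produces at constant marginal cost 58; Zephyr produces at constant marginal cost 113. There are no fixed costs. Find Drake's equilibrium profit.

Drake's profit: π_D = (426 - Q)q_D - (58q_D). Setting ∂π_D/∂q_D = 0: 368 - 2q_D - (q_Z) = 0.
Zephyr's first-order condition: 313 - 2q_Z - (q_D) = 0.
Best responses: q_D = (368 - q_Z)/2, q_Z = (313 - q_D)/2.
Solving the pair: q_D = 141, q_Z = 86.
Price P = 426 - 227 = 199.
Drake's profit: (199 - 58)·141 = 19881.

19881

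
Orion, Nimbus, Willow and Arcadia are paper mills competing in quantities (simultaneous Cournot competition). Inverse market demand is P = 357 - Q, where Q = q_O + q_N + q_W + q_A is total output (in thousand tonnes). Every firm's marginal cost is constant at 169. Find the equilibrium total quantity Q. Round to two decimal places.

Each firm earns π_i = (357 - Q)q_i - 169q_i.
Setting ∂π_i/∂q_i = 0 with rivals' quantities fixed: 188 - 2q_i - Σ_{j≠i} q_j = 0.
With identical firms every q_j equals q_i, so Σ_{j≠i} q_j = 3q_i and 188 = 5q_i, giving q_i = 188/5.
Total output Q = 188/5 + 188/5 + 188/5 + 188/5 = 752/5.

150.40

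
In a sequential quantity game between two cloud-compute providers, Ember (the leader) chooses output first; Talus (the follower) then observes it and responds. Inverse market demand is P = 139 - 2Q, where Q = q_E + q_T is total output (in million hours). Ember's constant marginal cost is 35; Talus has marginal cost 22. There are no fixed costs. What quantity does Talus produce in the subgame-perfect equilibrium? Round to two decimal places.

Solve by backward induction. Given q_E, the follower Talus maximises π_T = (139 - 2q_E - 2q_T)q_T - 22q_T.
∂π_T/∂q_T = 117 - 2q_E - 4q_T = 0 gives the reaction function q_T = (117 - 2q_E)/4.
The leader anticipates this reaction. Substituting into P = 139 - 2Q gives P = 161/2 - q_E, so π_E = (161/2 - q_E)q_E - 35q_E.
Maximising: ∂π_E/∂q_E = 91/2 - 2q_E = 0, giving q_E = 91/4.
Then q_T = (117 - 2·(91/4))/4 = 143/8.

17.88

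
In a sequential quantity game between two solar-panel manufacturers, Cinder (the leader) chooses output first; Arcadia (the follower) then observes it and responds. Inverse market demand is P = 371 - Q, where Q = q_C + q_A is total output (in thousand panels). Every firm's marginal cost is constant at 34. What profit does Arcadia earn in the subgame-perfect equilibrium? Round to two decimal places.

7098.06

The follower Arcadia best-responds to any q_C: π_A = (371 - Q)q_A - 34q_A.
Setting the follower's marginal profit to zero, 337 - q_C - 2q_A = 0, i.e. q_A = (337 - q_C)/2.
The leader anticipates this reaction. Substituting into P = 371 - Q gives P = 405/2 - (1/2)q_C, so π_C = (405/2 - (1/2)q_C)q_C - 34q_C.
The leader's first-order condition 337/2 - q_C = 0 yields q_C = 337/2.
Then q_A = (337 - 337/2)/2 = 337/4.
Price P = 371 - 1011/4 = 473/4.
Arcadia's profit: (473/4 - 34)·(337/4) = 7098.0625.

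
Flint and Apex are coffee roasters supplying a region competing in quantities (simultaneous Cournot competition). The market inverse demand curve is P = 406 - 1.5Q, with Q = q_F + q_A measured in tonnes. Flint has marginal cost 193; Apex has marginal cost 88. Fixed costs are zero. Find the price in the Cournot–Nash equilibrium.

229

Flint's profit: π_F = (406 - 1.5Q)q_F - (193q_F). Setting ∂π_F/∂q_F = 0: 213 - 3q_F - (3/2)(q_A) = 0.
Apex's first-order condition: 318 - 3q_A - (3/2)(q_F) = 0.
So q_F = (213 - (3/2)q_A)/3 and q_A = (318 - (3/2)q_F)/3.
Substituting one into the other gives q_F = 24 and q_A = 94.
Total output Q = 118, so price P = 406 - (3/2)·118 = 229.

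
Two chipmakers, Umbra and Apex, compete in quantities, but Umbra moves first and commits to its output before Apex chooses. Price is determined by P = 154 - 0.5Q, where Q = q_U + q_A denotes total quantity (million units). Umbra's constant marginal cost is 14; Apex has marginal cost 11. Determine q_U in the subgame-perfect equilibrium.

137

The follower Apex best-responds to any q_U: π_A = (154 - 0.5Q)q_A - 11q_A.
Follower FOC: 143 - (1/2)q_U - q_A = 0, so q_A(q_U) = (143 - (1/2)q_U).
The leader anticipates this reaction. Substituting into P = 154 - 0.5Q gives P = 165/2 - (1/4)q_U, so π_U = (165/2 - (1/4)q_U)q_U - 14q_U.
The leader's first-order condition 137/2 - (1/2)q_U = 0 yields q_U = 137.
Then q_A = (143 - (1/2)·137) = 149/2.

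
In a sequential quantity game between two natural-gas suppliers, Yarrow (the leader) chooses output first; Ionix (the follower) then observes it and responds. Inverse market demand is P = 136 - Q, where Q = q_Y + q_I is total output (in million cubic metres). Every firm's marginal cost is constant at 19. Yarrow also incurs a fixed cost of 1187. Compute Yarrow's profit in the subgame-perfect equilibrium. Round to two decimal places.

524.13

Solve by backward induction. Given q_Y, the follower Ionix maximises π_I = (136 - q_Y - q_I)q_I - 19q_I.
Setting the follower's marginal profit to zero, 117 - q_Y - 2q_I = 0, i.e. q_I = (117 - q_Y)/2.
Yarrow substitutes q_I(q_Y) into its own profit: π_Y = q_Y(136 - q_Y - (117 - q_Y)/2) - 19q_Y = (155/2 - (1/2)q_Y)q_Y - 19q_Y.
Maximising: ∂π_Y/∂q_Y = 117/2 - q_Y = 0, giving q_Y = 117/2.
Then q_I = (117 - 117/2)/2 = 117/4.
Price P = 136 - 351/4 = 193/4.
Yarrow's profit: (193/4 - 19)·(117/2) - 1187 = 524.1250.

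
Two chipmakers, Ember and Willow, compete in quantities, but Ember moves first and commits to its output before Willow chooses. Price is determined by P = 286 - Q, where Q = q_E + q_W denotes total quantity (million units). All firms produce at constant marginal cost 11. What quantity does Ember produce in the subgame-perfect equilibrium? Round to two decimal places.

137.50

Solve by backward induction. Given q_E, the follower Willow maximises π_W = (286 - q_E - q_W)q_W - 11q_W.
Follower FOC: 275 - q_E - 2q_W = 0, so q_W(q_E) = (275 - q_E)/2.
The leader anticipates this reaction. Substituting into P = 286 - Q gives P = 297/2 - (1/2)q_E, so π_E = (297/2 - (1/2)q_E)q_E - 11q_E.
Leader FOC: 275/2 - q_E = 0, so q_E = 275/2.
Then q_W = (275 - 275/2)/2 = 275/4.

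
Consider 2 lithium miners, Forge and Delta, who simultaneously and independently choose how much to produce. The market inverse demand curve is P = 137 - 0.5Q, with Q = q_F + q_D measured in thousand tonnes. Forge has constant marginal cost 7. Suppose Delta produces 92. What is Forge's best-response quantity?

With the rival's output fixed at 92, Forge's profit is π_F = (137 - (1/2)·92 - (1/2)q_F)q_F - (7q_F) = (91 - (1/2)q_F)q_F - (7q_F).
∂π_F/∂q_F = 84 - q_F = 0, so q_F = 84.

84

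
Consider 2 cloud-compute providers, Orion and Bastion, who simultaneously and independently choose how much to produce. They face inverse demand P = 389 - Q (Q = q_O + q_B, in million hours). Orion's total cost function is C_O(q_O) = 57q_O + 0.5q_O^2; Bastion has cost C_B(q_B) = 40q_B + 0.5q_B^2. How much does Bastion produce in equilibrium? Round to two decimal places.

Orion's profit: π_O = (389 - Q)q_O - (57q_O + (1/2)q_O²). Setting ∂π_O/∂q_O = 0: 332 - 3q_O - (q_B) = 0.
Bastion's first-order condition: 349 - 3q_B - (q_O) = 0.
Rearranging gives the reaction functions q_O = (332 - q_B)/3 and q_B = (349 - q_O)/3.
Solving the pair: q_O = 647/8, q_B = 715/8.

89.38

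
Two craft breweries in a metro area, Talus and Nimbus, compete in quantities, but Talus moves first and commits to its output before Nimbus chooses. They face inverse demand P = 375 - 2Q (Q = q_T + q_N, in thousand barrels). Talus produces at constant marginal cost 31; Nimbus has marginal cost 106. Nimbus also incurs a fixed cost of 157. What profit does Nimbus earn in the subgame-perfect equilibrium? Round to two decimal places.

285.53

Solve by backward induction. Given q_T, the follower Nimbus maximises π_N = (375 - 2q_T - 2q_N)q_N - 106q_N.
∂π_N/∂q_N = 269 - 2q_T - 4q_N = 0 gives the reaction function q_N = (269 - 2q_T)/4.
Talus substitutes q_N(q_T) into its own profit: π_T = q_T(375 - 2q_T - (269 - 2q_T)/2) - 31q_T = (481/2 - q_T)q_T - 31q_T.
Maximising: ∂π_T/∂q_T = 419/2 - 2q_T = 0, giving q_T = 419/4.
Then q_N = (269 - 2·(419/4))/4 = 119/8.
Price P = 375 - 2·(957/8) = 543/4.
Nimbus's profit: (543/4 - 106)·(119/8) - 157 = 285.5313.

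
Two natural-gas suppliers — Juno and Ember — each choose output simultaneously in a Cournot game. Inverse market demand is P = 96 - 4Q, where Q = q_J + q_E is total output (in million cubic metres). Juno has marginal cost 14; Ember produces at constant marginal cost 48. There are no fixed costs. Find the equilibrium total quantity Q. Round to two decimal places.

Juno's profit: π_J = (96 - 4Q)q_J - (14q_J). Setting ∂π_J/∂q_J = 0: 82 - 8q_J - 4(q_E) = 0.
Ember's first-order condition: 48 - 8q_E - 4(q_J) = 0.
Rearranging gives the reaction functions q_J = (82 - 4q_E)/8 and q_E = (48 - 4q_J)/8.
Substituting one into the other gives q_J = 29/3 and q_E = 7/6.
Total output Q = 29/3 + 7/6 = 65/6.

10.83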